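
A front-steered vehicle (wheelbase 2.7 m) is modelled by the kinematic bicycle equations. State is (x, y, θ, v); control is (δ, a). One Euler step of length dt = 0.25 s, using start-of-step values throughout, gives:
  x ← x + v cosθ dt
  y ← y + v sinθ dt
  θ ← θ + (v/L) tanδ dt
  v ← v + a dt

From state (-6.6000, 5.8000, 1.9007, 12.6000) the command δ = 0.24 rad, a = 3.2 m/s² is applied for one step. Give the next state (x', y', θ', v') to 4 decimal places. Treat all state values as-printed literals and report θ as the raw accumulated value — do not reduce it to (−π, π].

x' = -6.6000 + 12.6000·cos(1.9007)·0.25 = -7.6204
y' = 5.8000 + 12.6000·sin(1.9007)·0.25 = 8.7801
θ' = 1.9007 + (12.6000/2.7)·tan(0.24)·0.25 = 2.1862
v' = 12.6000 + 3.2000·0.25 = 13.4000

(-7.6204, 8.7801, 2.1862, 13.4000)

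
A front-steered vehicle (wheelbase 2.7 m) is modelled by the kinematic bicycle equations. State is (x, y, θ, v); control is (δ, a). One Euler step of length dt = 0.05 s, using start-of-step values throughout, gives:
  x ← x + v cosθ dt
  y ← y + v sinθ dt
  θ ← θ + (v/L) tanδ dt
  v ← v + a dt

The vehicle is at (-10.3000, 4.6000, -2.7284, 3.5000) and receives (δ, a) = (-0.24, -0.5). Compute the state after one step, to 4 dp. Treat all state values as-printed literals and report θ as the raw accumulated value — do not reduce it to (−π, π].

x' = -10.3000 + 3.5000·cos(-2.7284)·0.05 = -10.4603
y' = 4.6000 + 3.5000·sin(-2.7284)·0.05 = 4.5297
θ' = -2.7284 + (3.5000/2.7)·tan(-0.24)·0.05 = -2.7443
v' = 3.5000 − 0.5000·0.05 = 3.4750

(-10.4603, 4.5297, -2.7443, 3.4750)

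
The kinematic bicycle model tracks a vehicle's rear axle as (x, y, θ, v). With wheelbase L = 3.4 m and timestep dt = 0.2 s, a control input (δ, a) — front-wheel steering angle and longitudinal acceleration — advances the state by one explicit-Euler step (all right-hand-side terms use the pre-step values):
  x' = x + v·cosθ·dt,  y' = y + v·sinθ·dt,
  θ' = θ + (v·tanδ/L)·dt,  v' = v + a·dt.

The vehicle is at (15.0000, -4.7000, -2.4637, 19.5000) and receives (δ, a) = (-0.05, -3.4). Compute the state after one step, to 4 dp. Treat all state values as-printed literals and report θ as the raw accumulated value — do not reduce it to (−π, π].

(11.9623, -7.1459, -2.5211, 18.8200)

x' = 15.0000 + 19.5000·cos(-2.4637)·0.2 = 11.9623
y' = -4.7000 + 19.5000·sin(-2.4637)·0.2 = -7.1459
θ' = -2.4637 + (19.5000/3.4)·tan(-0.05)·0.2 = -2.5211
v' = 19.5000 − 3.4000·0.2 = 18.8200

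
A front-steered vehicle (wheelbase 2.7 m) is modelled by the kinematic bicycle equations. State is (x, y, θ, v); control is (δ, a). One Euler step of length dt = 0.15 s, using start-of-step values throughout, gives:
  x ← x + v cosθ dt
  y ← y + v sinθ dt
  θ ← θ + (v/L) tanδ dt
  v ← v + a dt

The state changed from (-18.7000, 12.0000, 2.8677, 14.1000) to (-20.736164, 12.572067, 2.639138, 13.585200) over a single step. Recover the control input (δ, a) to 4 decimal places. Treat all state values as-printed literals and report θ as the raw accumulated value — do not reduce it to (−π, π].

δ = -0.2839, a = -3.4320

a = (v'−v)/dt = (-0.514800)/0.15 = -3.4320
Δθ = θ'−θ = -0.228562;  (v·dt/L) = 14.1000·0.15/2.7 = 0.783333
tan δ = Δθ·L/(v·dt) = -0.291781  →  δ = -0.2839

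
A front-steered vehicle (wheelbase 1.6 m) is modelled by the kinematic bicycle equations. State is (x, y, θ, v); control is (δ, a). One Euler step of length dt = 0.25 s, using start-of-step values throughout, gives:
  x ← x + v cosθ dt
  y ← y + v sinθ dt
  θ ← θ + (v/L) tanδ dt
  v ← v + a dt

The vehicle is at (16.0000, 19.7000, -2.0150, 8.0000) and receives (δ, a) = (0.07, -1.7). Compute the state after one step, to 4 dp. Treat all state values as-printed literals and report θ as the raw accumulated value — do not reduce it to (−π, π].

(15.1405, 17.8941, -1.9274, 7.5750)

x' = 16.0000 + 8.0000·cos(-2.0150)·0.25 = 15.1405
y' = 19.7000 + 8.0000·sin(-2.0150)·0.25 = 17.8941
θ' = -2.0150 + (8.0000/1.6)·tan(0.07)·0.25 = -1.9274
v' = 8.0000 − 1.7000·0.25 = 7.5750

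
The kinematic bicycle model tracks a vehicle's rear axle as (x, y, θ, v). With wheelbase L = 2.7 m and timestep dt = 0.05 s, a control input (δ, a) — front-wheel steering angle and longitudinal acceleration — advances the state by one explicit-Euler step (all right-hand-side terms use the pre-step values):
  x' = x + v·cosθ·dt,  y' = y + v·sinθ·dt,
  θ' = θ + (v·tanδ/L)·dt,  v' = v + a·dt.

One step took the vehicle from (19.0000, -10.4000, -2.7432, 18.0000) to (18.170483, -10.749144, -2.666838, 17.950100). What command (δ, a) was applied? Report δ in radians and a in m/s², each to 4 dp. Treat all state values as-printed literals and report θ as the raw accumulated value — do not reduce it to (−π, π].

δ = 0.2252, a = -0.9980

a = (v'−v)/dt = (-0.049900)/0.05 = -0.9980
Δθ = θ'−θ = 0.076362;  (v·dt/L) = 18.0000·0.05/2.7 = 0.333333
tan δ = Δθ·L/(v·dt) = 0.229086  →  δ = 0.2252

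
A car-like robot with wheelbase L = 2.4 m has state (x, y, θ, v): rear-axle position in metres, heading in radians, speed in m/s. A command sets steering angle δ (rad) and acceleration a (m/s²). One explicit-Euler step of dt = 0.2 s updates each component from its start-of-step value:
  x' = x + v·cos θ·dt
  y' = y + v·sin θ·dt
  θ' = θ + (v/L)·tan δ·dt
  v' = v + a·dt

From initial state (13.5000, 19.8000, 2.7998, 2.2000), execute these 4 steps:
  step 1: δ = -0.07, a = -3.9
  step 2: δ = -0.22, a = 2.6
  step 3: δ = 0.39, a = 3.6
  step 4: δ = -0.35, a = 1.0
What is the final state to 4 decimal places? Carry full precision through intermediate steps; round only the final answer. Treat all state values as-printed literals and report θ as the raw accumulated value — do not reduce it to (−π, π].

after step 1 (δ=-0.07, a=-3.9): (13.085452, 19.947478, 2.786946, 1.420000)
after step 2 (δ=-0.22, a=2.6): (12.819125, 20.046099, 2.760484, 1.940000)
after step 3 (δ=0.39, a=3.6): (12.458963, 20.190416, 2.826938, 2.660000)
after step 4 (δ=-0.35, a=1.0): (11.953083, 20.355064, 2.746023, 2.860000)

(11.9531, 20.3551, 2.7460, 2.8600)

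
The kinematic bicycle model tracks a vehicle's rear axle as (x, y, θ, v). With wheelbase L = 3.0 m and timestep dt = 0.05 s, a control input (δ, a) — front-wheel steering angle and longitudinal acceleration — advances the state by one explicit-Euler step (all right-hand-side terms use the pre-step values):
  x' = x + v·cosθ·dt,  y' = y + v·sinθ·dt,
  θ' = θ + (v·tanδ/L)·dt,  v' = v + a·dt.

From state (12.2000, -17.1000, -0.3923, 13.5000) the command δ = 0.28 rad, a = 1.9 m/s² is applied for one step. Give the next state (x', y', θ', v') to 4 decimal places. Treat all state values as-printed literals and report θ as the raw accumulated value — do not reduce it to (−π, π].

(12.8237, -17.3581, -0.3276, 13.5950)

x' = 12.2000 + 13.5000·cos(-0.3923)·0.05 = 12.8237
y' = -17.1000 + 13.5000·sin(-0.3923)·0.05 = -17.3581
θ' = -0.3923 + (13.5000/3.0)·tan(0.28)·0.05 = -0.3276
v' = 13.5000 + 1.9000·0.05 = 13.5950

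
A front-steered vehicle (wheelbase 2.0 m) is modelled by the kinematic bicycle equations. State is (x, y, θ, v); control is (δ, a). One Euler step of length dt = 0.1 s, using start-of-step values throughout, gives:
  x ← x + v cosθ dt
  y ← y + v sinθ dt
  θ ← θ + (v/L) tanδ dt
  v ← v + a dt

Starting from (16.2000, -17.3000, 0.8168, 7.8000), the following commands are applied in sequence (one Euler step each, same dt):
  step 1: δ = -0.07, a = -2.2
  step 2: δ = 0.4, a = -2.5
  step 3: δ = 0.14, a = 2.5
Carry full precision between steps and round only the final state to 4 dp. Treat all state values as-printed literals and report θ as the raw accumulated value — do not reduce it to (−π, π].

(17.6943, -15.5972, 1.0013, 7.5800)

after step 1 (δ=-0.07, a=-2.2): (16.733955, -16.731412, 0.789455, 7.580000)
after step 2 (δ=0.4, a=-2.5): (17.267763, -16.193255, 0.949694, 7.330000)
after step 3 (δ=0.14, a=2.5): (17.694319, -15.597152, 1.001342, 7.580000)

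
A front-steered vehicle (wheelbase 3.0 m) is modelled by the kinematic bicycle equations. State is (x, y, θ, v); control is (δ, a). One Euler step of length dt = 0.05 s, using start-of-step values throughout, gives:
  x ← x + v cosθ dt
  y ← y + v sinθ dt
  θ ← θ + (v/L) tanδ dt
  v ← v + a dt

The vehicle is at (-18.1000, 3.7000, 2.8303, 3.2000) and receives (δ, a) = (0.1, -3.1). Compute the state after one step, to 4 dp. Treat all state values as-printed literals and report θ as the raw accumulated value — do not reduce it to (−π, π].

x' = -18.1000 + 3.2000·cos(2.8303)·0.05 = -18.2523
y' = 3.7000 + 3.2000·sin(2.8303)·0.05 = 3.7490
θ' = 2.8303 + (3.2000/3.0)·tan(0.1)·0.05 = 2.8357
v' = 3.2000 − 3.1000·0.05 = 3.0450

(-18.2523, 3.7490, 2.8357, 3.0450)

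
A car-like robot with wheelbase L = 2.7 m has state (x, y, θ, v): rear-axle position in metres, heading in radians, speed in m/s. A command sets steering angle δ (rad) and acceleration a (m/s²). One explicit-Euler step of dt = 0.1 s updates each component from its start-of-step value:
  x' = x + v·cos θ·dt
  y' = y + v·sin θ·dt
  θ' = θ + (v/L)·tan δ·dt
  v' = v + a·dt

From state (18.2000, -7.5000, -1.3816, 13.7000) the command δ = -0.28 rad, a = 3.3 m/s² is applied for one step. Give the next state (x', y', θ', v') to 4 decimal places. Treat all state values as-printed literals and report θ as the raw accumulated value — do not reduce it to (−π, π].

(18.4577, -8.8456, -1.5275, 14.0300)

x' = 18.2000 + 13.7000·cos(-1.3816)·0.1 = 18.4577
y' = -7.5000 + 13.7000·sin(-1.3816)·0.1 = -8.8456
θ' = -1.3816 + (13.7000/2.7)·tan(-0.28)·0.1 = -1.5275
v' = 13.7000 + 3.3000·0.1 = 14.0300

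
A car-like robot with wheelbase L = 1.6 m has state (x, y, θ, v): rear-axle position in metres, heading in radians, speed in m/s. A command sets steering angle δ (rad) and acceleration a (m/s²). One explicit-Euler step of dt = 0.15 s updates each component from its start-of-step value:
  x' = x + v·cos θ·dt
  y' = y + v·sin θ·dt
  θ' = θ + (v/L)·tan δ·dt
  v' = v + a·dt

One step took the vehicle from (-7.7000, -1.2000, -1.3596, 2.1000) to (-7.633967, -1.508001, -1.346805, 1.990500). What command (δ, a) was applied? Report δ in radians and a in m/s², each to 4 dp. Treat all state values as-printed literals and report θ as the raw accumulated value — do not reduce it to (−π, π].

a = (v'−v)/dt = (-0.109500)/0.15 = -0.7300
Δθ = θ'−θ = 0.012795;  (v·dt/L) = 2.1000·0.15/1.6 = 0.196875
tan δ = Δθ·L/(v·dt) = 0.064990  →  δ = 0.0649

δ = 0.0649, a = -0.7300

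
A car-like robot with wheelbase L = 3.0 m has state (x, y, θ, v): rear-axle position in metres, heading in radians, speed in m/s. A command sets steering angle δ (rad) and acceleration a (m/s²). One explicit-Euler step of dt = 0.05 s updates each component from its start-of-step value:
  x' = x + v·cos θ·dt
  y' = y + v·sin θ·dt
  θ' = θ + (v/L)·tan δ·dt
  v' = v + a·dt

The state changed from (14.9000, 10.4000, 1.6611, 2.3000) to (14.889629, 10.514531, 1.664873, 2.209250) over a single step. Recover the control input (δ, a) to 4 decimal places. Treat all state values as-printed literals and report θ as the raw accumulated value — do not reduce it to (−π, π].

δ = 0.0981, a = -1.8150

a = (v'−v)/dt = (-0.090750)/0.05 = -1.8150
Δθ = θ'−θ = 0.003773;  (v·dt/L) = 2.3000·0.05/3.0 = 0.038333
tan δ = Δθ·L/(v·dt) = 0.098426  →  δ = 0.0981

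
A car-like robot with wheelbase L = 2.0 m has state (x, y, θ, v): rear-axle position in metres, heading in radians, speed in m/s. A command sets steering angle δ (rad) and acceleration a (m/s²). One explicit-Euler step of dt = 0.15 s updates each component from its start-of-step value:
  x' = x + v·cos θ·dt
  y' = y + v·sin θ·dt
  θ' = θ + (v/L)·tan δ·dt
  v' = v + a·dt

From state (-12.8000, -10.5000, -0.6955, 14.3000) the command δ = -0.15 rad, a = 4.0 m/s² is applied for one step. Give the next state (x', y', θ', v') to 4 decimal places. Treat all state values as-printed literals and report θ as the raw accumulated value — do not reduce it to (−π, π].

(-11.1532, -11.8745, -0.8576, 14.9000)

x' = -12.8000 + 14.3000·cos(-0.6955)·0.15 = -11.1532
y' = -10.5000 + 14.3000·sin(-0.6955)·0.15 = -11.8745
θ' = -0.6955 + (14.3000/2.0)·tan(-0.15)·0.15 = -0.8576
v' = 14.3000 + 4.0000·0.15 = 14.9000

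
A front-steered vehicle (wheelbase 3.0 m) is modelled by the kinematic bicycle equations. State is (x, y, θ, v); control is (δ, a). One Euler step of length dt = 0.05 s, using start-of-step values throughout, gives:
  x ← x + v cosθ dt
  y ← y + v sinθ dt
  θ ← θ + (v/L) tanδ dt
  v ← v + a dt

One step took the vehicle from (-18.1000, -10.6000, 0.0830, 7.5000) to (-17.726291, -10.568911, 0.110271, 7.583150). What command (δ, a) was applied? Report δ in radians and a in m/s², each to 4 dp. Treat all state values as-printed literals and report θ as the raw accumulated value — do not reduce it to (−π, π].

a = (v'−v)/dt = (0.083150)/0.05 = 1.6630
Δθ = θ'−θ = 0.027271;  (v·dt/L) = 7.5000·0.05/3.0 = 0.125000
tan δ = Δθ·L/(v·dt) = 0.218168  →  δ = 0.2148

δ = 0.2148, a = 1.6630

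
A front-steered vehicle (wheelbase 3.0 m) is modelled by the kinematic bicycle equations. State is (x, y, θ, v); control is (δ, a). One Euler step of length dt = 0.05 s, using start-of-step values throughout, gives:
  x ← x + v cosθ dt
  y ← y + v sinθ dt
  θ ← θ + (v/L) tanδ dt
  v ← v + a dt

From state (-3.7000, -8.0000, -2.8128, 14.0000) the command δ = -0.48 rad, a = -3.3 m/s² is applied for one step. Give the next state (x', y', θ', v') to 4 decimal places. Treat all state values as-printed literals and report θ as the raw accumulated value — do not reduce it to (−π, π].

x' = -3.7000 + 14.0000·cos(-2.8128)·0.05 = -4.3625
y' = -8.0000 + 14.0000·sin(-2.8128)·0.05 = -8.2260
θ' = -2.8128 + (14.0000/3.0)·tan(-0.48)·0.05 = -2.9343
v' = 14.0000 − 3.3000·0.05 = 13.8350

(-4.3625, -8.2260, -2.9343, 13.8350)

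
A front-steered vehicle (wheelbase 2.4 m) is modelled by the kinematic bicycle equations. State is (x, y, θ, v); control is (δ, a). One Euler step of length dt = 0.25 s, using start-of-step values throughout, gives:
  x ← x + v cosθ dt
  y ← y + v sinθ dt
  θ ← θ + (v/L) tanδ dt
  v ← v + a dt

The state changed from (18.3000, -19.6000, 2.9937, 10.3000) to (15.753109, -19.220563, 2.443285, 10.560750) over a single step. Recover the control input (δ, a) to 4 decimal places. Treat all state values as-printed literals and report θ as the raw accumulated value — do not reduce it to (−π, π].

a = (v'−v)/dt = (0.260750)/0.25 = 1.0430
Δθ = θ'−θ = -0.550415;  (v·dt/L) = 10.3000·0.25/2.4 = 1.072917
tan δ = Δθ·L/(v·dt) = -0.513008  →  δ = -0.4740

δ = -0.4740, a = 1.0430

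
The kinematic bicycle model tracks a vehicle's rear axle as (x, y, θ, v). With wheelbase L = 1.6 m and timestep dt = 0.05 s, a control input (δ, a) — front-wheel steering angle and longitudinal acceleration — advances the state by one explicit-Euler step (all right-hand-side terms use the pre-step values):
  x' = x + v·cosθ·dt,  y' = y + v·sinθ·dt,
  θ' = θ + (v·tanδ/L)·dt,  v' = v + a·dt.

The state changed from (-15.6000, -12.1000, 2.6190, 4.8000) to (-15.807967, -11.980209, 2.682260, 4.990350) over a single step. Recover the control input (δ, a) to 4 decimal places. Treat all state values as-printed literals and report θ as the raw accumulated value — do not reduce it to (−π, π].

a = (v'−v)/dt = (0.190350)/0.05 = 3.8070
Δθ = θ'−θ = 0.063260;  (v·dt/L) = 4.8000·0.05/1.6 = 0.150000
tan δ = Δθ·L/(v·dt) = 0.421733  →  δ = 0.3991

δ = 0.3991, a = 3.8070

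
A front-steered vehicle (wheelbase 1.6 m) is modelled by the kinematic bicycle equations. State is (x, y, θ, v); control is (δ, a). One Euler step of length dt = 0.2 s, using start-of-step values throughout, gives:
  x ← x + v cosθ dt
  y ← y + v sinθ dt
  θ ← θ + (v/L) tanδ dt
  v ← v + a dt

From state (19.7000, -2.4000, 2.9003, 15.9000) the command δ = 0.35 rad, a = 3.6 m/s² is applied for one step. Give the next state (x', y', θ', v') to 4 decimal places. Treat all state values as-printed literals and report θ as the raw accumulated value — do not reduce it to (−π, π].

x' = 19.7000 + 15.9000·cos(2.9003)·0.2 = 16.6121
y' = -2.4000 + 15.9000·sin(2.9003)·0.2 = -1.6401
θ' = 2.9003 + (15.9000/1.6)·tan(0.35)·0.2 = 3.6258
v' = 15.9000 + 3.6000·0.2 = 16.6200

(16.6121, -1.6401, 3.6258, 16.6200)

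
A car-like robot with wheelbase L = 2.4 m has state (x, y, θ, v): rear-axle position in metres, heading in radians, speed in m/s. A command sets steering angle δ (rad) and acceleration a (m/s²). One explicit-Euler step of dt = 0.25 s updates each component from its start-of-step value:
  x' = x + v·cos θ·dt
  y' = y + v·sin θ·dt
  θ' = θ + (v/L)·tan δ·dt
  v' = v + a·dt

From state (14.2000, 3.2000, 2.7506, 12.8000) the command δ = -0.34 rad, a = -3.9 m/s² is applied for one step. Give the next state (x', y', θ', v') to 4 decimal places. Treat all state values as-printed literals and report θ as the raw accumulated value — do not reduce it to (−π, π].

x' = 14.2000 + 12.8000·cos(2.7506)·0.25 = 11.2415
y' = 3.2000 + 12.8000·sin(2.7506)·0.25 = 4.4195
θ' = 2.7506 + (12.8000/2.4)·tan(-0.34)·0.25 = 2.2790
v' = 12.8000 − 3.9000·0.25 = 11.8250

(11.2415, 4.4195, 2.2790, 11.8250)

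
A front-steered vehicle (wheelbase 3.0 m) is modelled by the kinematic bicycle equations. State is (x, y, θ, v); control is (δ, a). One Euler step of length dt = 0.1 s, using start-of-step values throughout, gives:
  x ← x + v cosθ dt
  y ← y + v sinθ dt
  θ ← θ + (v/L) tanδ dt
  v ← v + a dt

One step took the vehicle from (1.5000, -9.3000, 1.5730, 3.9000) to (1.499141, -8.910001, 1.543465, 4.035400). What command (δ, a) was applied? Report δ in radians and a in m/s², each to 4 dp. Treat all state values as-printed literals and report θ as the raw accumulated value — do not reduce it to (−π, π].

a = (v'−v)/dt = (0.135400)/0.1 = 1.3540
Δθ = θ'−θ = -0.029535;  (v·dt/L) = 3.9000·0.1/3.0 = 0.130000
tan δ = Δθ·L/(v·dt) = -0.227192  →  δ = -0.2234

δ = -0.2234, a = 1.3540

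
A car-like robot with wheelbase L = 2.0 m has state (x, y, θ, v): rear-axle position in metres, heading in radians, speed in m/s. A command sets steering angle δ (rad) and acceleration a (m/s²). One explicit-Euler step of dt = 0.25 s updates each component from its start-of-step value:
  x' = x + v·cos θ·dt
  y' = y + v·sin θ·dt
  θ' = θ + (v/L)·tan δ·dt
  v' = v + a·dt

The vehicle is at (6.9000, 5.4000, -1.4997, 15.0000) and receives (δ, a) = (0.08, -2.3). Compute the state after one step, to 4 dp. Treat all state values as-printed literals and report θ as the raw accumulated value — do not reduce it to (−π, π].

(7.1664, 1.6595, -1.3494, 14.4250)

x' = 6.9000 + 15.0000·cos(-1.4997)·0.25 = 7.1664
y' = 5.4000 + 15.0000·sin(-1.4997)·0.25 = 1.6595
θ' = -1.4997 + (15.0000/2.0)·tan(0.08)·0.25 = -1.3494
v' = 15.0000 − 2.3000·0.25 = 14.4250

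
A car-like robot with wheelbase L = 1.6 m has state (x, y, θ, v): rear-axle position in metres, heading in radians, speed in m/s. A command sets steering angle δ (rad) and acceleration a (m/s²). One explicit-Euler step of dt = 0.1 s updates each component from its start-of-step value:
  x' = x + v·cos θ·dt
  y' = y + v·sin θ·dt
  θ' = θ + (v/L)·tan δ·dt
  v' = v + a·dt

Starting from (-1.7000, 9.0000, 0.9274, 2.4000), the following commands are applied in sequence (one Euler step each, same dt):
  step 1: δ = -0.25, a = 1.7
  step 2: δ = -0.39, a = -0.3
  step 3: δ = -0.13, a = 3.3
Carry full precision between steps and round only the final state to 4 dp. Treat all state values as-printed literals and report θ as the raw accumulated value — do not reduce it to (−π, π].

after step 1 (δ=-0.25, a=1.7): (-1.556020, 9.192015, 0.889099, 2.570000)
after step 2 (δ=-0.39, a=-0.3): (-1.394081, 9.391577, 0.823073, 2.540000)
after step 3 (δ=-0.13, a=3.3): (-1.221369, 9.577819, 0.802318, 2.870000)

(-1.2214, 9.5778, 0.8023, 2.8700)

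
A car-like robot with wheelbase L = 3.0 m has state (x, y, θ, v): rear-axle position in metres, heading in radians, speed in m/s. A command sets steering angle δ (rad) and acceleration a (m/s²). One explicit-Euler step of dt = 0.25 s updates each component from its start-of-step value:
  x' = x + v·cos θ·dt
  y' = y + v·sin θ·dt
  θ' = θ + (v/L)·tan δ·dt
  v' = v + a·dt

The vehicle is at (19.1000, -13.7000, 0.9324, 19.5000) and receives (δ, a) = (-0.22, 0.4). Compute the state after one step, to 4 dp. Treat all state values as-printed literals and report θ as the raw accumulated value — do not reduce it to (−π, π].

(22.0051, -9.7851, 0.5690, 19.6000)

x' = 19.1000 + 19.5000·cos(0.9324)·0.25 = 22.0051
y' = -13.7000 + 19.5000·sin(0.9324)·0.25 = -9.7851
θ' = 0.9324 + (19.5000/3.0)·tan(-0.22)·0.25 = 0.5690
v' = 19.5000 + 0.4000·0.25 = 19.6000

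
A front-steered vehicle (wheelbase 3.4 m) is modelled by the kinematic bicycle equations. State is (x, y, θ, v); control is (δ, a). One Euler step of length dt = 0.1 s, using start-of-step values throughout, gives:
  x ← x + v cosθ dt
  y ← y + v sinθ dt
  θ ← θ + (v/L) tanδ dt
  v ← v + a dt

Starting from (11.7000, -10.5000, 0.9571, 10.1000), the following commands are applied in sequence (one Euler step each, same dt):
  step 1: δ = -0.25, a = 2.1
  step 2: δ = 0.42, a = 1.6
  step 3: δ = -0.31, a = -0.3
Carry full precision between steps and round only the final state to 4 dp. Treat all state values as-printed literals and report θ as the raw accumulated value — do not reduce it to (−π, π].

after step 1 (δ=-0.25, a=2.1): (12.281652, -9.674300, 0.881248, 10.310000)
after step 2 (δ=0.42, a=1.6): (12.937562, -8.878849, 1.016665, 10.470000)
after step 3 (δ=-0.31, a=-0.3): (13.488499, -7.988524, 0.918023, 10.440000)

(13.4885, -7.9885, 0.9180, 10.4400)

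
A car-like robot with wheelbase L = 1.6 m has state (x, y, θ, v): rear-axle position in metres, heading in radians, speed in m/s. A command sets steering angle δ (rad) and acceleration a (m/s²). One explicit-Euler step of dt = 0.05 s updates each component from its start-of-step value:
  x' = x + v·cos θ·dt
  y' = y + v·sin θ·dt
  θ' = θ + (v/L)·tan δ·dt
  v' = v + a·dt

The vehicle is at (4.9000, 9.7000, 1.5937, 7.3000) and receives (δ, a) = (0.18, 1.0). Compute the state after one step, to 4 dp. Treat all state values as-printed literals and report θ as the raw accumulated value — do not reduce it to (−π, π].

x' = 4.9000 + 7.3000·cos(1.5937)·0.05 = 4.8916
y' = 9.7000 + 7.3000·sin(1.5937)·0.05 = 10.0649
θ' = 1.5937 + (7.3000/1.6)·tan(0.18)·0.05 = 1.6352
v' = 7.3000 + 1.0000·0.05 = 7.3500

(4.8916, 10.0649, 1.6352, 7.3500)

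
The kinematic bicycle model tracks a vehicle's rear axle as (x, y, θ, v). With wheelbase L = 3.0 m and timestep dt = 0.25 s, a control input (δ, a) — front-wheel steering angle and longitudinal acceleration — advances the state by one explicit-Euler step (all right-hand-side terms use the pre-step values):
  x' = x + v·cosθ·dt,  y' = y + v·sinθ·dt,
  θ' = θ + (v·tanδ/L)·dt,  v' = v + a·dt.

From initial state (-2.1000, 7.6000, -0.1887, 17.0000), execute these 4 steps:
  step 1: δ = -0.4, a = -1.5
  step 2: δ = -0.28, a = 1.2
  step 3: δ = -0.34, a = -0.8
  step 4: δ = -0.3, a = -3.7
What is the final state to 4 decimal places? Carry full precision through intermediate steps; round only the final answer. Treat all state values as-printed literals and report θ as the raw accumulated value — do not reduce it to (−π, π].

after step 1 (δ=-0.4, a=-1.5): (2.074558, 6.802776, -0.787657, 16.625000)
after step 2 (δ=-0.28, a=1.2): (5.006824, 3.857232, -1.186040, 16.925000)
after step 3 (δ=-0.34, a=-0.8): (6.594955, -0.064670, -1.684956, 16.725000)
after step 4 (δ=-0.3, a=-3.7): (6.118661, -4.218704, -2.116093, 15.800000)

(6.1187, -4.2187, -2.1161, 15.8000)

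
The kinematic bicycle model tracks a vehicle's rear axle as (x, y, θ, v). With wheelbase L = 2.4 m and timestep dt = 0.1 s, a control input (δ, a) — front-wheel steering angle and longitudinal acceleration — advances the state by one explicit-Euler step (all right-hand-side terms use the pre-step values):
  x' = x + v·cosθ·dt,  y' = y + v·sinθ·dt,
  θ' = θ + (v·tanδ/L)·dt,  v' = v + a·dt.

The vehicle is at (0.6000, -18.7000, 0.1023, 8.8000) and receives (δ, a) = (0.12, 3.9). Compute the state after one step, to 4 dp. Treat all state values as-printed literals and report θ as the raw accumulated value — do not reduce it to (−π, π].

(1.4754, -18.6101, 0.1465, 9.1900)

x' = 0.6000 + 8.8000·cos(0.1023)·0.1 = 1.4754
y' = -18.7000 + 8.8000·sin(0.1023)·0.1 = -18.6101
θ' = 0.1023 + (8.8000/2.4)·tan(0.12)·0.1 = 0.1465
v' = 8.8000 + 3.9000·0.1 = 9.1900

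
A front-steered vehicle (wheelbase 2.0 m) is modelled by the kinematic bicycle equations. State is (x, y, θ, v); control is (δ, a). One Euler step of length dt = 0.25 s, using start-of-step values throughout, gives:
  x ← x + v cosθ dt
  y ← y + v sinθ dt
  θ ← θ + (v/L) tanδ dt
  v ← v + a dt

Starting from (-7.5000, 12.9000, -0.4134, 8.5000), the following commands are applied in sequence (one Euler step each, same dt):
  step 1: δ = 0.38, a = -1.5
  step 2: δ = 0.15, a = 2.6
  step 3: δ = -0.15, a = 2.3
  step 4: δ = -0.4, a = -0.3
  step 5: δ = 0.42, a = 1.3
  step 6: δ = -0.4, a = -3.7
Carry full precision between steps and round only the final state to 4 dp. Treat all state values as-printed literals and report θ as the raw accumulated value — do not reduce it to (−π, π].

after step 1 (δ=0.38, a=-1.5): (-5.554009, 12.046334, 0.010976, 8.125000)
after step 2 (δ=0.15, a=2.6): (-3.522882, 12.068628, 0.164473, 8.775000)
after step 3 (δ=-0.15, a=2.3): (-1.358737, 12.427816, -0.001304, 9.350000)
after step 4 (δ=-0.4, a=-0.3): (0.978761, 12.424769, -0.495443, 9.275000)
after step 5 (δ=0.42, a=1.3): (3.018700, 11.322384, 0.022302, 9.600000)
after step 6 (δ=-0.4, a=-3.7): (5.418103, 11.375904, -0.485050, 8.675000)

(5.4181, 11.3759, -0.4851, 8.6750)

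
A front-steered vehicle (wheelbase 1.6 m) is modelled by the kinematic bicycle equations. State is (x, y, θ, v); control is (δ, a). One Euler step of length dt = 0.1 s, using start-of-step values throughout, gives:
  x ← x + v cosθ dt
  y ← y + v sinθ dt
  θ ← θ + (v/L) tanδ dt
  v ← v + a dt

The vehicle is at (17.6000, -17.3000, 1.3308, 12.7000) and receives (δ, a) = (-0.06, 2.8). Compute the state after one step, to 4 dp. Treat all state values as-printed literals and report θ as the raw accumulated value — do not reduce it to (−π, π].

(17.9019, -16.0664, 1.2831, 12.9800)

x' = 17.6000 + 12.7000·cos(1.3308)·0.1 = 17.9019
y' = -17.3000 + 12.7000·sin(1.3308)·0.1 = -16.0664
θ' = 1.3308 + (12.7000/1.6)·tan(-0.06)·0.1 = 1.2831
v' = 12.7000 + 2.8000·0.1 = 12.9800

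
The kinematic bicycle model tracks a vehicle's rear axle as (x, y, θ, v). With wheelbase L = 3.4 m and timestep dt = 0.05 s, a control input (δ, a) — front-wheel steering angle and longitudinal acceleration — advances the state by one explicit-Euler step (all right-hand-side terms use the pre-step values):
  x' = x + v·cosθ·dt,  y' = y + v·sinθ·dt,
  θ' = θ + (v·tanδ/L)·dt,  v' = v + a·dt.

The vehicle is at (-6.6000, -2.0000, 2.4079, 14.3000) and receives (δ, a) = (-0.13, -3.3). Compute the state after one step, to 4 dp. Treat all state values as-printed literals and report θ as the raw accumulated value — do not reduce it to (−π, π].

(-7.1310, -1.5212, 2.3804, 14.1350)

x' = -6.6000 + 14.3000·cos(2.4079)·0.05 = -7.1310
y' = -2.0000 + 14.3000·sin(2.4079)·0.05 = -1.5212
θ' = 2.4079 + (14.3000/3.4)·tan(-0.13)·0.05 = 2.3804
v' = 14.3000 − 3.3000·0.05 = 14.1350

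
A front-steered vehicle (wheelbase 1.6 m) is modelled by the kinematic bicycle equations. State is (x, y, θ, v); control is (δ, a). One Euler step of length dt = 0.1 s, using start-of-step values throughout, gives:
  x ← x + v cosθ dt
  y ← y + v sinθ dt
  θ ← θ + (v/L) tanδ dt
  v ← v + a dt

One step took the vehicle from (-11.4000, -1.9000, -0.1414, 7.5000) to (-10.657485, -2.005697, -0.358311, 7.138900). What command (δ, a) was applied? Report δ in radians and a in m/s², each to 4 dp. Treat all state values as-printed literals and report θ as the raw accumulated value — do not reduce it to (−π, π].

δ = -0.4334, a = -3.6110

a = (v'−v)/dt = (-0.361100)/0.1 = -3.6110
Δθ = θ'−θ = -0.216911;  (v·dt/L) = 7.5000·0.1/1.6 = 0.468750
tan δ = Δθ·L/(v·dt) = -0.462743  →  δ = -0.4334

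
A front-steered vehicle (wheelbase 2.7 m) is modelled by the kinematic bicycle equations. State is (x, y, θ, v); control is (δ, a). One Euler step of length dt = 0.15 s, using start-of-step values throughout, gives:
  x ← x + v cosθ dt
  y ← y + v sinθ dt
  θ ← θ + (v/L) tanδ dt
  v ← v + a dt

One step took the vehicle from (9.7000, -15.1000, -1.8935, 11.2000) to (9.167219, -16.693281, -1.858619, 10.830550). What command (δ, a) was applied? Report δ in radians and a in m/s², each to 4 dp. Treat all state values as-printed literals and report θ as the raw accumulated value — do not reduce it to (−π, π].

a = (v'−v)/dt = (-0.369450)/0.15 = -2.4630
Δθ = θ'−θ = 0.034881;  (v·dt/L) = 11.2000·0.15/2.7 = 0.622222
tan δ = Δθ·L/(v·dt) = 0.056059  →  δ = 0.0560

δ = 0.0560, a = -2.4630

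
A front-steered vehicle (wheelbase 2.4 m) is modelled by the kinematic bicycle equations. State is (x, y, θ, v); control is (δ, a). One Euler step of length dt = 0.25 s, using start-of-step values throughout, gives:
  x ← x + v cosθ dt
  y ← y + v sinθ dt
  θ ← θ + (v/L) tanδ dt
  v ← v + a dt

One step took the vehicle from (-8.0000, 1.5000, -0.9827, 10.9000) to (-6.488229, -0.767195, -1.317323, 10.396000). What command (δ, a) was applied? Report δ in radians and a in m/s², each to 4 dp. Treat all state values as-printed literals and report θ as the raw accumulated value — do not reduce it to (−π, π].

a = (v'−v)/dt = (-0.504000)/0.25 = -2.0160
Δθ = θ'−θ = -0.334623;  (v·dt/L) = 10.9000·0.25/2.4 = 1.135417
tan δ = Δθ·L/(v·dt) = -0.294714  →  δ = -0.2866

δ = -0.2866, a = -2.0160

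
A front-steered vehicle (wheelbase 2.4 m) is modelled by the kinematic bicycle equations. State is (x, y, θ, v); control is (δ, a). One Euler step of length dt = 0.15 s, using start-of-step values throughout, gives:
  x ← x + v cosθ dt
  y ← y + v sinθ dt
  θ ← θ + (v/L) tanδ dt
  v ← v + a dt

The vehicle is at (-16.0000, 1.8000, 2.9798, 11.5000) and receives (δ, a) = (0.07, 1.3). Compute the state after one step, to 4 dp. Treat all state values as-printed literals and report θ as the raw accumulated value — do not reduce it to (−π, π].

x' = -16.0000 + 11.5000·cos(2.9798)·0.15 = -17.7025
y' = 1.8000 + 11.5000·sin(2.9798)·0.15 = 2.0779
θ' = 2.9798 + (11.5000/2.4)·tan(0.07)·0.15 = 3.0302
v' = 11.5000 + 1.3000·0.15 = 11.6950

(-17.7025, 2.0779, 3.0302, 11.6950)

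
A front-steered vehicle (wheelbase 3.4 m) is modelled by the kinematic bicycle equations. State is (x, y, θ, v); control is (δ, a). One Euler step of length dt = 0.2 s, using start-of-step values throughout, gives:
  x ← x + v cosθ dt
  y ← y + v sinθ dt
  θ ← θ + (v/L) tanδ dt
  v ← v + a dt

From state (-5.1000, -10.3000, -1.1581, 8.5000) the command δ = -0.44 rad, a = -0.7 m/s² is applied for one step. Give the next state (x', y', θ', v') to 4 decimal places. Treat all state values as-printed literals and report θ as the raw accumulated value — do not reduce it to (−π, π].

(-4.4182, -11.8573, -1.3935, 8.3600)

x' = -5.1000 + 8.5000·cos(-1.1581)·0.2 = -4.4182
y' = -10.3000 + 8.5000·sin(-1.1581)·0.2 = -11.8573
θ' = -1.1581 + (8.5000/3.4)·tan(-0.44)·0.2 = -1.3935
v' = 8.5000 − 0.7000·0.2 = 8.3600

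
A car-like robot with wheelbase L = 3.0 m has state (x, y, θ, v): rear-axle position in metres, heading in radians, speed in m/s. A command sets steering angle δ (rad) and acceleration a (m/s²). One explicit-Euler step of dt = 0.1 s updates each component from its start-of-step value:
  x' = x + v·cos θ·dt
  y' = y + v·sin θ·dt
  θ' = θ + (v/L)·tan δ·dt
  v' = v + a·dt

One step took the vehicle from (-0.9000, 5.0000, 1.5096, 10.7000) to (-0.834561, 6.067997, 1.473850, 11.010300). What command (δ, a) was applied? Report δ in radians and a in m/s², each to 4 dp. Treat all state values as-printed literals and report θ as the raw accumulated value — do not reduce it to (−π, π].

a = (v'−v)/dt = (0.310300)/0.1 = 3.1030
Δθ = θ'−θ = -0.035750;  (v·dt/L) = 10.7000·0.1/3.0 = 0.356667
tan δ = Δθ·L/(v·dt) = -0.100234  →  δ = -0.0999

δ = -0.0999, a = 3.1030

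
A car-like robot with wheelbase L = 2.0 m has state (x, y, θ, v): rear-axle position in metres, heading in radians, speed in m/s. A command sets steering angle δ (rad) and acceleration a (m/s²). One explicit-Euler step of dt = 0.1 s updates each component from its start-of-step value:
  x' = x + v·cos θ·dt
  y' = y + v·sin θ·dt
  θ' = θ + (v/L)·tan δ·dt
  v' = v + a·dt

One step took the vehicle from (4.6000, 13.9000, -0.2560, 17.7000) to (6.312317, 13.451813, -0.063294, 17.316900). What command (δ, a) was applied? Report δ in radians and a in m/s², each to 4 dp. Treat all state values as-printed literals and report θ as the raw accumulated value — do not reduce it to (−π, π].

a = (v'−v)/dt = (-0.383100)/0.1 = -3.8310
Δθ = θ'−θ = 0.192706;  (v·dt/L) = 17.7000·0.1/2.0 = 0.885000
tan δ = Δθ·L/(v·dt) = 0.217747  →  δ = 0.2144

δ = 0.2144, a = -3.8310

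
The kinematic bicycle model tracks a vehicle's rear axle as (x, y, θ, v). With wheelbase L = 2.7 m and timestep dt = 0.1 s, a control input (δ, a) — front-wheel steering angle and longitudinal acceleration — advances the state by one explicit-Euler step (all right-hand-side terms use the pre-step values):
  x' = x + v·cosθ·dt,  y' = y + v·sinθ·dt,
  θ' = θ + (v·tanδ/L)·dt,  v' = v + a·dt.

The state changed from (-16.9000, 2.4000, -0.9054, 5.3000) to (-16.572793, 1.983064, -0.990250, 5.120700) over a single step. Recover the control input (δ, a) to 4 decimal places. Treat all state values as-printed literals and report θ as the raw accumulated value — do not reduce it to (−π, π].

a = (v'−v)/dt = (-0.179300)/0.1 = -1.7930
Δθ = θ'−θ = -0.084850;  (v·dt/L) = 5.3000·0.1/2.7 = 0.196296
tan δ = Δθ·L/(v·dt) = -0.432255  →  δ = -0.4080

δ = -0.4080, a = -1.7930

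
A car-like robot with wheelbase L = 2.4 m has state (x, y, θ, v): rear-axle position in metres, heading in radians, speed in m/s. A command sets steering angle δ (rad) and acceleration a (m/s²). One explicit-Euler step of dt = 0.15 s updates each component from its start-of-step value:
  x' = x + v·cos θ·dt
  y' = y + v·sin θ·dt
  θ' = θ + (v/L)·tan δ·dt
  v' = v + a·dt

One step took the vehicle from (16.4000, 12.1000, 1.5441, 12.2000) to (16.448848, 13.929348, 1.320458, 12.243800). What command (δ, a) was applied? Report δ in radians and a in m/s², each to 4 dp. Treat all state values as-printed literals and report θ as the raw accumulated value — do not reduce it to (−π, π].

δ = -0.2853, a = 0.2920

a = (v'−v)/dt = (0.043800)/0.15 = 0.2920
Δθ = θ'−θ = -0.223642;  (v·dt/L) = 12.2000·0.15/2.4 = 0.762500
tan δ = Δθ·L/(v·dt) = -0.293301  →  δ = -0.2853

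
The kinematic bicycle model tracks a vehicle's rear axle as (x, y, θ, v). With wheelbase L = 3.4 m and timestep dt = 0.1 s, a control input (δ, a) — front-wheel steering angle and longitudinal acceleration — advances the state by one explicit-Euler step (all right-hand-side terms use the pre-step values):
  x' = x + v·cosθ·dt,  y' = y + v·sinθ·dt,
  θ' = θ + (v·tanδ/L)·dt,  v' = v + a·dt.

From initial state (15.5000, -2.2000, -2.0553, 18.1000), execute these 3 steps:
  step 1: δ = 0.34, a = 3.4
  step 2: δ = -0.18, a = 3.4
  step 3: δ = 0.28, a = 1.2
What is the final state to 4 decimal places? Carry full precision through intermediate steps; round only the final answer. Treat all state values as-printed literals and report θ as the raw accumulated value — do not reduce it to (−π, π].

(13.3963, -7.2989, -1.8068, 18.9000)

after step 1 (δ=0.34, a=3.4): (14.656958, -3.801680, -1.866987, 18.440000)
after step 2 (δ=-0.18, a=3.4): (14.118733, -5.565384, -1.965679, 18.780000)
after step 3 (δ=0.28, a=1.2): (13.396267, -7.298856, -1.806847, 18.900000)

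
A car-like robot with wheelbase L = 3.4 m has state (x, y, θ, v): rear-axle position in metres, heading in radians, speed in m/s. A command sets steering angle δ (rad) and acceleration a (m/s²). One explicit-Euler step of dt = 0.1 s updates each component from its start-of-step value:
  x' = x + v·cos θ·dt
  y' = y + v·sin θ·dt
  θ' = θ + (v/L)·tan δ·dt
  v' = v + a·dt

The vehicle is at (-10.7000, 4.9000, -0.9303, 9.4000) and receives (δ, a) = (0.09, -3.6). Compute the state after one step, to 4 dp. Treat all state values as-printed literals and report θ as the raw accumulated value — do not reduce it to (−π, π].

(-10.1383, 4.1463, -0.9054, 9.0400)

x' = -10.7000 + 9.4000·cos(-0.9303)·0.1 = -10.1383
y' = 4.9000 + 9.4000·sin(-0.9303)·0.1 = 4.1463
θ' = -0.9303 + (9.4000/3.4)·tan(0.09)·0.1 = -0.9054
v' = 9.4000 − 3.6000·0.1 = 9.0400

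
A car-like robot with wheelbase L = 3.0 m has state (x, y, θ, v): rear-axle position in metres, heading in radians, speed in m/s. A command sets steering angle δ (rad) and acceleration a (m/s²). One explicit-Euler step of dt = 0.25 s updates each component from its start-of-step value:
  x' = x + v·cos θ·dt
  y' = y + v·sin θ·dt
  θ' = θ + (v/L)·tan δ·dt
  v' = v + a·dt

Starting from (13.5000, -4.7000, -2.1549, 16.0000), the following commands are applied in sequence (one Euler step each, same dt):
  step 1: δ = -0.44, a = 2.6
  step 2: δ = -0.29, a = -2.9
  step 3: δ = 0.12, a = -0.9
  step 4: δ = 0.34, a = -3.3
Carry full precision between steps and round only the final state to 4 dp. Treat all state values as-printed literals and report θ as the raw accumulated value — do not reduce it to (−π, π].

after step 1 (δ=-0.44, a=2.6): (11.294192, -8.036827, -2.782607, 16.650000)
after step 2 (δ=-0.29, a=-2.9): (7.397036, -9.499215, -3.196655, 15.925000)
after step 3 (δ=0.12, a=-0.9): (3.421820, -9.280108, -3.036636, 15.700000)
after step 4 (δ=0.34, a=-3.3): (-0.481581, -9.691306, -2.573831, 14.875000)

(-0.4816, -9.6913, -2.5738, 14.8750)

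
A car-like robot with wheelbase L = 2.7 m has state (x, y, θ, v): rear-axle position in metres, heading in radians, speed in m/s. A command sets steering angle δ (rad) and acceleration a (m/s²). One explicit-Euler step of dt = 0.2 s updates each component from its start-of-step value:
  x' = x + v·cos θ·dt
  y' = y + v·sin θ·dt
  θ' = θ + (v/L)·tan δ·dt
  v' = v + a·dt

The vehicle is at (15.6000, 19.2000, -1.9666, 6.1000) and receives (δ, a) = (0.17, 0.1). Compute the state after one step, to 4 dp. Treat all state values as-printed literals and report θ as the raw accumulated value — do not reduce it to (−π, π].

(15.1296, 18.0743, -1.8890, 6.1200)

x' = 15.6000 + 6.1000·cos(-1.9666)·0.2 = 15.1296
y' = 19.2000 + 6.1000·sin(-1.9666)·0.2 = 18.0743
θ' = -1.9666 + (6.1000/2.7)·tan(0.17)·0.2 = -1.8890
v' = 6.1000 + 0.1000·0.2 = 6.1200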